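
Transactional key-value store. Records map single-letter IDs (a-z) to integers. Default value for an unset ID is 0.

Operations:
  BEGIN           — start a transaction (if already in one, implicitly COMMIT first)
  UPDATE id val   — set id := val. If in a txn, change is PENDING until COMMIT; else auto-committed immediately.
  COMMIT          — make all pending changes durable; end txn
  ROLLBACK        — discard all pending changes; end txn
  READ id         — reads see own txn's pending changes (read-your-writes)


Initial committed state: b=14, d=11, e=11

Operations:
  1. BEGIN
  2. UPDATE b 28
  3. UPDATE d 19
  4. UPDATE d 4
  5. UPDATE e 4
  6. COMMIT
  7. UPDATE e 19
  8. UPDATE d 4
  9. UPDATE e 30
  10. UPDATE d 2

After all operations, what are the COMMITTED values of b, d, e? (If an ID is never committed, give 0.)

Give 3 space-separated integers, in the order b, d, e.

Initial committed: {b=14, d=11, e=11}
Op 1: BEGIN: in_txn=True, pending={}
Op 2: UPDATE b=28 (pending; pending now {b=28})
Op 3: UPDATE d=19 (pending; pending now {b=28, d=19})
Op 4: UPDATE d=4 (pending; pending now {b=28, d=4})
Op 5: UPDATE e=4 (pending; pending now {b=28, d=4, e=4})
Op 6: COMMIT: merged ['b', 'd', 'e'] into committed; committed now {b=28, d=4, e=4}
Op 7: UPDATE e=19 (auto-commit; committed e=19)
Op 8: UPDATE d=4 (auto-commit; committed d=4)
Op 9: UPDATE e=30 (auto-commit; committed e=30)
Op 10: UPDATE d=2 (auto-commit; committed d=2)
Final committed: {b=28, d=2, e=30}

Answer: 28 2 30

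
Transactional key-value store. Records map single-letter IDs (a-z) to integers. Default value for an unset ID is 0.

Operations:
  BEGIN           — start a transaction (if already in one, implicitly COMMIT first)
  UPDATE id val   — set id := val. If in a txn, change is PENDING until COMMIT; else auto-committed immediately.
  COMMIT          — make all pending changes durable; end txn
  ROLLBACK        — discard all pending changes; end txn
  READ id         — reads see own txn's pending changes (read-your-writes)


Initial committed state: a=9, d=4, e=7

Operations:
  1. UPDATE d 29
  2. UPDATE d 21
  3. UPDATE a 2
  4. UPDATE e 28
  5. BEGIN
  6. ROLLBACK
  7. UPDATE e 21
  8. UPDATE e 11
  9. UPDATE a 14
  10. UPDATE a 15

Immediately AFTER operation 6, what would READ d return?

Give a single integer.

Answer: 21

Derivation:
Initial committed: {a=9, d=4, e=7}
Op 1: UPDATE d=29 (auto-commit; committed d=29)
Op 2: UPDATE d=21 (auto-commit; committed d=21)
Op 3: UPDATE a=2 (auto-commit; committed a=2)
Op 4: UPDATE e=28 (auto-commit; committed e=28)
Op 5: BEGIN: in_txn=True, pending={}
Op 6: ROLLBACK: discarded pending []; in_txn=False
After op 6: visible(d) = 21 (pending={}, committed={a=2, d=21, e=28})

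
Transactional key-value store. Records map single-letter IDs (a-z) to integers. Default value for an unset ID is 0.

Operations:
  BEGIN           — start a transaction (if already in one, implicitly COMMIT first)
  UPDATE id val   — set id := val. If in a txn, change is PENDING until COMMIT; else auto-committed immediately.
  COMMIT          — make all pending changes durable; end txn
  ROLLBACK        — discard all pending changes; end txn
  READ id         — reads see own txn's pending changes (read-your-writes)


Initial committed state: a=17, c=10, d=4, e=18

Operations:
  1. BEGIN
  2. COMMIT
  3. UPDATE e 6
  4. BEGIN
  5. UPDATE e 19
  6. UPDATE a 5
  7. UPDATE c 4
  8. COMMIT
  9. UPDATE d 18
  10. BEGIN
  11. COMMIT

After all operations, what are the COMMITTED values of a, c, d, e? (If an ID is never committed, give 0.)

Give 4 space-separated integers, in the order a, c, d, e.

Initial committed: {a=17, c=10, d=4, e=18}
Op 1: BEGIN: in_txn=True, pending={}
Op 2: COMMIT: merged [] into committed; committed now {a=17, c=10, d=4, e=18}
Op 3: UPDATE e=6 (auto-commit; committed e=6)
Op 4: BEGIN: in_txn=True, pending={}
Op 5: UPDATE e=19 (pending; pending now {e=19})
Op 6: UPDATE a=5 (pending; pending now {a=5, e=19})
Op 7: UPDATE c=4 (pending; pending now {a=5, c=4, e=19})
Op 8: COMMIT: merged ['a', 'c', 'e'] into committed; committed now {a=5, c=4, d=4, e=19}
Op 9: UPDATE d=18 (auto-commit; committed d=18)
Op 10: BEGIN: in_txn=True, pending={}
Op 11: COMMIT: merged [] into committed; committed now {a=5, c=4, d=18, e=19}
Final committed: {a=5, c=4, d=18, e=19}

Answer: 5 4 18 19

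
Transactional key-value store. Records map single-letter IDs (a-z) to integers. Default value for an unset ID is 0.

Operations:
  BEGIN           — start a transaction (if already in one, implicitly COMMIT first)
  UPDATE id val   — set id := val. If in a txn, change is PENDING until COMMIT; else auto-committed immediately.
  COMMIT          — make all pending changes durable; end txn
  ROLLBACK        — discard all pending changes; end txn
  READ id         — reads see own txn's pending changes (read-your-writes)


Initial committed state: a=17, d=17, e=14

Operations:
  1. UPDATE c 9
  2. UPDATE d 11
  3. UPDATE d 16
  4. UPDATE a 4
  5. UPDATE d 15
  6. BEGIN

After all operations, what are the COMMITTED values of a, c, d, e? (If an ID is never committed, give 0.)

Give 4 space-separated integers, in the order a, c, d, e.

Answer: 4 9 15 14

Derivation:
Initial committed: {a=17, d=17, e=14}
Op 1: UPDATE c=9 (auto-commit; committed c=9)
Op 2: UPDATE d=11 (auto-commit; committed d=11)
Op 3: UPDATE d=16 (auto-commit; committed d=16)
Op 4: UPDATE a=4 (auto-commit; committed a=4)
Op 5: UPDATE d=15 (auto-commit; committed d=15)
Op 6: BEGIN: in_txn=True, pending={}
Final committed: {a=4, c=9, d=15, e=14}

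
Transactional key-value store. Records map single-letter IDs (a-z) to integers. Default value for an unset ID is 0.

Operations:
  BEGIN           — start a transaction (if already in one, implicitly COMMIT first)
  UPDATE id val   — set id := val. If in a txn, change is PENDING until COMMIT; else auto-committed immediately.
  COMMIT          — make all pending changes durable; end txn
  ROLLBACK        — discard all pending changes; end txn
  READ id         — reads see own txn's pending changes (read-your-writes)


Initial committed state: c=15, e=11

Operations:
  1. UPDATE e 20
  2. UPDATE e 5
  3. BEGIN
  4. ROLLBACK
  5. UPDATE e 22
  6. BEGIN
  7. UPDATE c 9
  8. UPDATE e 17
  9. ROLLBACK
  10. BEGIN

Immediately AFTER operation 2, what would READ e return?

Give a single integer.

Initial committed: {c=15, e=11}
Op 1: UPDATE e=20 (auto-commit; committed e=20)
Op 2: UPDATE e=5 (auto-commit; committed e=5)
After op 2: visible(e) = 5 (pending={}, committed={c=15, e=5})

Answer: 5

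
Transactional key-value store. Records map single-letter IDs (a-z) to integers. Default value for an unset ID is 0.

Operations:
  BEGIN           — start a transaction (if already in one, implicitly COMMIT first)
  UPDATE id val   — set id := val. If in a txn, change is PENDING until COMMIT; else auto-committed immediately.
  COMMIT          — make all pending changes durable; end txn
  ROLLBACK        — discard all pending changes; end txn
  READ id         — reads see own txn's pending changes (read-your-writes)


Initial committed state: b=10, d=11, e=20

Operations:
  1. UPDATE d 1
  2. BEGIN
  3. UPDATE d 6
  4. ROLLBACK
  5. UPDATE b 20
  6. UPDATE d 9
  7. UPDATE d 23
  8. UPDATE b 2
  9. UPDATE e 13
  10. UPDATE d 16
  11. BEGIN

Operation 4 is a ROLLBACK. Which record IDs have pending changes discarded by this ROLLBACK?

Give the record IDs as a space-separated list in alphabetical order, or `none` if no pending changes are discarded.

Answer: d

Derivation:
Initial committed: {b=10, d=11, e=20}
Op 1: UPDATE d=1 (auto-commit; committed d=1)
Op 2: BEGIN: in_txn=True, pending={}
Op 3: UPDATE d=6 (pending; pending now {d=6})
Op 4: ROLLBACK: discarded pending ['d']; in_txn=False
Op 5: UPDATE b=20 (auto-commit; committed b=20)
Op 6: UPDATE d=9 (auto-commit; committed d=9)
Op 7: UPDATE d=23 (auto-commit; committed d=23)
Op 8: UPDATE b=2 (auto-commit; committed b=2)
Op 9: UPDATE e=13 (auto-commit; committed e=13)
Op 10: UPDATE d=16 (auto-commit; committed d=16)
Op 11: BEGIN: in_txn=True, pending={}
ROLLBACK at op 4 discards: ['d']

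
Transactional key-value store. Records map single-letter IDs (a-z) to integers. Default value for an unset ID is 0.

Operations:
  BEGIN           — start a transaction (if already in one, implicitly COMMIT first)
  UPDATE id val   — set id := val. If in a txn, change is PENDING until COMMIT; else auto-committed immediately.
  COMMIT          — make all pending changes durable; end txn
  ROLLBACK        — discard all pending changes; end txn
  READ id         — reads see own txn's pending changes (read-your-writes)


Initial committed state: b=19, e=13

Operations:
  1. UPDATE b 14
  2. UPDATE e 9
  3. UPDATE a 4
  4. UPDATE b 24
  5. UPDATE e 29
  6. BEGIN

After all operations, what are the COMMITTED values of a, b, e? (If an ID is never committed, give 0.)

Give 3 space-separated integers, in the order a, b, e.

Initial committed: {b=19, e=13}
Op 1: UPDATE b=14 (auto-commit; committed b=14)
Op 2: UPDATE e=9 (auto-commit; committed e=9)
Op 3: UPDATE a=4 (auto-commit; committed a=4)
Op 4: UPDATE b=24 (auto-commit; committed b=24)
Op 5: UPDATE e=29 (auto-commit; committed e=29)
Op 6: BEGIN: in_txn=True, pending={}
Final committed: {a=4, b=24, e=29}

Answer: 4 24 29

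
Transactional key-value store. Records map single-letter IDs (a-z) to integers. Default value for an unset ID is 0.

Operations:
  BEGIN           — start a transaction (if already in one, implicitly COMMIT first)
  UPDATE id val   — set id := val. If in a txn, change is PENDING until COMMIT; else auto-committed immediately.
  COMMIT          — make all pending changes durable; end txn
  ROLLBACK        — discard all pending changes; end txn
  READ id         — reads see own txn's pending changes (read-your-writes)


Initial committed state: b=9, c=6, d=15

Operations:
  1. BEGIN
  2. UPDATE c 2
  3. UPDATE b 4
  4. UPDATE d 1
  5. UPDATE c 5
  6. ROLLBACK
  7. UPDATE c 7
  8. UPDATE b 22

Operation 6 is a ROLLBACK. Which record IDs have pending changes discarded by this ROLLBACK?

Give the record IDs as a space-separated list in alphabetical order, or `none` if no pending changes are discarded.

Answer: b c d

Derivation:
Initial committed: {b=9, c=6, d=15}
Op 1: BEGIN: in_txn=True, pending={}
Op 2: UPDATE c=2 (pending; pending now {c=2})
Op 3: UPDATE b=4 (pending; pending now {b=4, c=2})
Op 4: UPDATE d=1 (pending; pending now {b=4, c=2, d=1})
Op 5: UPDATE c=5 (pending; pending now {b=4, c=5, d=1})
Op 6: ROLLBACK: discarded pending ['b', 'c', 'd']; in_txn=False
Op 7: UPDATE c=7 (auto-commit; committed c=7)
Op 8: UPDATE b=22 (auto-commit; committed b=22)
ROLLBACK at op 6 discards: ['b', 'c', 'd']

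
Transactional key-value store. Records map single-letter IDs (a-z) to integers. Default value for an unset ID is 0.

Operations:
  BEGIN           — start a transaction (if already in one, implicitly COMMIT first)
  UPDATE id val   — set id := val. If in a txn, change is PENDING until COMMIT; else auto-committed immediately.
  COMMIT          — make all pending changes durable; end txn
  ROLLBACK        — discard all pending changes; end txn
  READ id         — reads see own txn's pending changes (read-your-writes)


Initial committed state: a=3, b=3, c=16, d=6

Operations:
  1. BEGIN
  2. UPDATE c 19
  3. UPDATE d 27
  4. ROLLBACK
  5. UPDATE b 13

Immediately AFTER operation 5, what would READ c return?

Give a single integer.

Initial committed: {a=3, b=3, c=16, d=6}
Op 1: BEGIN: in_txn=True, pending={}
Op 2: UPDATE c=19 (pending; pending now {c=19})
Op 3: UPDATE d=27 (pending; pending now {c=19, d=27})
Op 4: ROLLBACK: discarded pending ['c', 'd']; in_txn=False
Op 5: UPDATE b=13 (auto-commit; committed b=13)
After op 5: visible(c) = 16 (pending={}, committed={a=3, b=13, c=16, d=6})

Answer: 16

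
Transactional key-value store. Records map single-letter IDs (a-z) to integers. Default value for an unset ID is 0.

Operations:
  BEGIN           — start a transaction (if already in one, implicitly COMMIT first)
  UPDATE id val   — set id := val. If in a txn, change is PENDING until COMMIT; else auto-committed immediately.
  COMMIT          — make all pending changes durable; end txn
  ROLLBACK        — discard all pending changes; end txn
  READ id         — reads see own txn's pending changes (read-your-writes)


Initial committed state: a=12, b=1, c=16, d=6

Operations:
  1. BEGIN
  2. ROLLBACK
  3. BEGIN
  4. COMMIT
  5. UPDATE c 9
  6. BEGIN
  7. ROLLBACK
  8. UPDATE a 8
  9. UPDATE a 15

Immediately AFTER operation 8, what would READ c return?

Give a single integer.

Answer: 9

Derivation:
Initial committed: {a=12, b=1, c=16, d=6}
Op 1: BEGIN: in_txn=True, pending={}
Op 2: ROLLBACK: discarded pending []; in_txn=False
Op 3: BEGIN: in_txn=True, pending={}
Op 4: COMMIT: merged [] into committed; committed now {a=12, b=1, c=16, d=6}
Op 5: UPDATE c=9 (auto-commit; committed c=9)
Op 6: BEGIN: in_txn=True, pending={}
Op 7: ROLLBACK: discarded pending []; in_txn=False
Op 8: UPDATE a=8 (auto-commit; committed a=8)
After op 8: visible(c) = 9 (pending={}, committed={a=8, b=1, c=9, d=6})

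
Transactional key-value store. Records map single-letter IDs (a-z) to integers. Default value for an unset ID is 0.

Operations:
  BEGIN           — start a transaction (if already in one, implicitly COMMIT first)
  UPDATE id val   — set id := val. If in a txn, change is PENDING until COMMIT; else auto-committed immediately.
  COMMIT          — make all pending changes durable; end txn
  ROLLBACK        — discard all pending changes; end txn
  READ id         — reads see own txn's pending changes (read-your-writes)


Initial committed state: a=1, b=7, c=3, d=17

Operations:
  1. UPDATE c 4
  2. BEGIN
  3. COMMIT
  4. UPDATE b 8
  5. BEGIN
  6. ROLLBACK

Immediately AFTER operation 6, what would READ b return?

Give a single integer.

Initial committed: {a=1, b=7, c=3, d=17}
Op 1: UPDATE c=4 (auto-commit; committed c=4)
Op 2: BEGIN: in_txn=True, pending={}
Op 3: COMMIT: merged [] into committed; committed now {a=1, b=7, c=4, d=17}
Op 4: UPDATE b=8 (auto-commit; committed b=8)
Op 5: BEGIN: in_txn=True, pending={}
Op 6: ROLLBACK: discarded pending []; in_txn=False
After op 6: visible(b) = 8 (pending={}, committed={a=1, b=8, c=4, d=17})

Answer: 8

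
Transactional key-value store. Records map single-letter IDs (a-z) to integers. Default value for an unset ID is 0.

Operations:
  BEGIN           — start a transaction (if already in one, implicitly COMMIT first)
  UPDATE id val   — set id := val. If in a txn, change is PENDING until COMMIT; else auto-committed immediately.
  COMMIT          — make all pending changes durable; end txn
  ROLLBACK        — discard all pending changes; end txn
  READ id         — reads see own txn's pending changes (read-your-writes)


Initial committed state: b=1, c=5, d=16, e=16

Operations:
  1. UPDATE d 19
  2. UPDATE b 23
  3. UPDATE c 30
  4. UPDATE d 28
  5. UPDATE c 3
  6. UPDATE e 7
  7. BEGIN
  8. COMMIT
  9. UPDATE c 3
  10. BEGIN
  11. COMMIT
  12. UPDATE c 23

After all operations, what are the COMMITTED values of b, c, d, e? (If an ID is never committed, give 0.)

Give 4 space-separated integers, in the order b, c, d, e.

Initial committed: {b=1, c=5, d=16, e=16}
Op 1: UPDATE d=19 (auto-commit; committed d=19)
Op 2: UPDATE b=23 (auto-commit; committed b=23)
Op 3: UPDATE c=30 (auto-commit; committed c=30)
Op 4: UPDATE d=28 (auto-commit; committed d=28)
Op 5: UPDATE c=3 (auto-commit; committed c=3)
Op 6: UPDATE e=7 (auto-commit; committed e=7)
Op 7: BEGIN: in_txn=True, pending={}
Op 8: COMMIT: merged [] into committed; committed now {b=23, c=3, d=28, e=7}
Op 9: UPDATE c=3 (auto-commit; committed c=3)
Op 10: BEGIN: in_txn=True, pending={}
Op 11: COMMIT: merged [] into committed; committed now {b=23, c=3, d=28, e=7}
Op 12: UPDATE c=23 (auto-commit; committed c=23)
Final committed: {b=23, c=23, d=28, e=7}

Answer: 23 23 28 7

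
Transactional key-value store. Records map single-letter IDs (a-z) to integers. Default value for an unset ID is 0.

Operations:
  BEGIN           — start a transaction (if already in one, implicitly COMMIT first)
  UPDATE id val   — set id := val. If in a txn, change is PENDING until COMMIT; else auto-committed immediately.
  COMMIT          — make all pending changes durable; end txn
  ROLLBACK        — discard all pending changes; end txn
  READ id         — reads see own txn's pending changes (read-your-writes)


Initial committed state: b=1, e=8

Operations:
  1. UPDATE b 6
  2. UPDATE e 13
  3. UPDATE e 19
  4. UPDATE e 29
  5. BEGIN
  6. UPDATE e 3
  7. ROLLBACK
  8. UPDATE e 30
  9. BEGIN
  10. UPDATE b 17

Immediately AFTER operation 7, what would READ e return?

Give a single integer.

Answer: 29

Derivation:
Initial committed: {b=1, e=8}
Op 1: UPDATE b=6 (auto-commit; committed b=6)
Op 2: UPDATE e=13 (auto-commit; committed e=13)
Op 3: UPDATE e=19 (auto-commit; committed e=19)
Op 4: UPDATE e=29 (auto-commit; committed e=29)
Op 5: BEGIN: in_txn=True, pending={}
Op 6: UPDATE e=3 (pending; pending now {e=3})
Op 7: ROLLBACK: discarded pending ['e']; in_txn=False
After op 7: visible(e) = 29 (pending={}, committed={b=6, e=29})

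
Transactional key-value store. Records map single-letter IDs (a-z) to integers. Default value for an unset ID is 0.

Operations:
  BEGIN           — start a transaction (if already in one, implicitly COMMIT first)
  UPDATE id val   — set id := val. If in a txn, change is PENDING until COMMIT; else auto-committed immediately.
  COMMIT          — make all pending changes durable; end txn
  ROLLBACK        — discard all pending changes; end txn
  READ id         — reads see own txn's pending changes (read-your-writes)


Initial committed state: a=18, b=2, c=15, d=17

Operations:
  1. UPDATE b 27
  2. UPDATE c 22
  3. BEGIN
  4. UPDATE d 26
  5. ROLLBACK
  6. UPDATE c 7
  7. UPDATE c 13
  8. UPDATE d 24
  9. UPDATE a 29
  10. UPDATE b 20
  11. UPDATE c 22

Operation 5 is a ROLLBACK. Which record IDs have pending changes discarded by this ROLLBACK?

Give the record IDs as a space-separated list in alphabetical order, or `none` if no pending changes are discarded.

Answer: d

Derivation:
Initial committed: {a=18, b=2, c=15, d=17}
Op 1: UPDATE b=27 (auto-commit; committed b=27)
Op 2: UPDATE c=22 (auto-commit; committed c=22)
Op 3: BEGIN: in_txn=True, pending={}
Op 4: UPDATE d=26 (pending; pending now {d=26})
Op 5: ROLLBACK: discarded pending ['d']; in_txn=False
Op 6: UPDATE c=7 (auto-commit; committed c=7)
Op 7: UPDATE c=13 (auto-commit; committed c=13)
Op 8: UPDATE d=24 (auto-commit; committed d=24)
Op 9: UPDATE a=29 (auto-commit; committed a=29)
Op 10: UPDATE b=20 (auto-commit; committed b=20)
Op 11: UPDATE c=22 (auto-commit; committed c=22)
ROLLBACK at op 5 discards: ['d']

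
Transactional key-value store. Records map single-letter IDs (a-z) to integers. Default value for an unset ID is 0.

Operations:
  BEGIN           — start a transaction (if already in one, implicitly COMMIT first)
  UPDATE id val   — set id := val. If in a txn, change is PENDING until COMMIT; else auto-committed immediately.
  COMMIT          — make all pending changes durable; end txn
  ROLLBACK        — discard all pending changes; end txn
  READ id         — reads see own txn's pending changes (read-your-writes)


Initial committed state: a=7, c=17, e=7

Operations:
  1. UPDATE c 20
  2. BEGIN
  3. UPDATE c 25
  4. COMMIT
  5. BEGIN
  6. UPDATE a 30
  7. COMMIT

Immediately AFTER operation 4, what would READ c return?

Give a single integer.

Answer: 25

Derivation:
Initial committed: {a=7, c=17, e=7}
Op 1: UPDATE c=20 (auto-commit; committed c=20)
Op 2: BEGIN: in_txn=True, pending={}
Op 3: UPDATE c=25 (pending; pending now {c=25})
Op 4: COMMIT: merged ['c'] into committed; committed now {a=7, c=25, e=7}
After op 4: visible(c) = 25 (pending={}, committed={a=7, c=25, e=7})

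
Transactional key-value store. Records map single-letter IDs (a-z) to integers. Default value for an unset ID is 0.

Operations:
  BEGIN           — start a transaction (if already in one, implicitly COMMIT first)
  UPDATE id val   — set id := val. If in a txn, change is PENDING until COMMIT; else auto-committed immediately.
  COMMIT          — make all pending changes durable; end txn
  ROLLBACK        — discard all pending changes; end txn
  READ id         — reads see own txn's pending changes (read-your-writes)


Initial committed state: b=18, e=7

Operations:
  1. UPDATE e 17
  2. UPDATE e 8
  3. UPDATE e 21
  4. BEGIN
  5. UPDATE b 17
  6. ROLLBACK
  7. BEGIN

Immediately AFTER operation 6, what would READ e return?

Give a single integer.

Initial committed: {b=18, e=7}
Op 1: UPDATE e=17 (auto-commit; committed e=17)
Op 2: UPDATE e=8 (auto-commit; committed e=8)
Op 3: UPDATE e=21 (auto-commit; committed e=21)
Op 4: BEGIN: in_txn=True, pending={}
Op 5: UPDATE b=17 (pending; pending now {b=17})
Op 6: ROLLBACK: discarded pending ['b']; in_txn=False
After op 6: visible(e) = 21 (pending={}, committed={b=18, e=21})

Answer: 21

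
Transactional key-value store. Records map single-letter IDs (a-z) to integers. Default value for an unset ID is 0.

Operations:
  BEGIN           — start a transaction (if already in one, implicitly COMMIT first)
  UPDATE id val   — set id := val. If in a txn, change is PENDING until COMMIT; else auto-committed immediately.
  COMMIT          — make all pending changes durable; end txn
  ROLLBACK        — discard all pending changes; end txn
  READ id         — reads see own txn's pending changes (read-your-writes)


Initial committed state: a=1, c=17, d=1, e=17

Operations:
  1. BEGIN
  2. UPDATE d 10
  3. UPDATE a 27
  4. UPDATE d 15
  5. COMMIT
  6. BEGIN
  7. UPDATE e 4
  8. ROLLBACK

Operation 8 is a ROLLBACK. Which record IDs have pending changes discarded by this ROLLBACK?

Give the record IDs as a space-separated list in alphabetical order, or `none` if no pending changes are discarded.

Initial committed: {a=1, c=17, d=1, e=17}
Op 1: BEGIN: in_txn=True, pending={}
Op 2: UPDATE d=10 (pending; pending now {d=10})
Op 3: UPDATE a=27 (pending; pending now {a=27, d=10})
Op 4: UPDATE d=15 (pending; pending now {a=27, d=15})
Op 5: COMMIT: merged ['a', 'd'] into committed; committed now {a=27, c=17, d=15, e=17}
Op 6: BEGIN: in_txn=True, pending={}
Op 7: UPDATE e=4 (pending; pending now {e=4})
Op 8: ROLLBACK: discarded pending ['e']; in_txn=False
ROLLBACK at op 8 discards: ['e']

Answer: e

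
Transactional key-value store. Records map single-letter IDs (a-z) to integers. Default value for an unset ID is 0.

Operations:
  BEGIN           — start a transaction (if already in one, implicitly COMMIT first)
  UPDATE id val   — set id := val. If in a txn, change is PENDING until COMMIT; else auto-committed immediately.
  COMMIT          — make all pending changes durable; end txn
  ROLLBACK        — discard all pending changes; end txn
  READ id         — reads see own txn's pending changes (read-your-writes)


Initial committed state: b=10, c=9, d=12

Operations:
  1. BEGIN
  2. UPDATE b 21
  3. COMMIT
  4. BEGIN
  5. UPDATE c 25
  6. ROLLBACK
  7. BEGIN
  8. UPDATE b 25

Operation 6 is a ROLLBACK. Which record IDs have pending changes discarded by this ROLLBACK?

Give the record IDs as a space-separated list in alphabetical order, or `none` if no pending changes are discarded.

Answer: c

Derivation:
Initial committed: {b=10, c=9, d=12}
Op 1: BEGIN: in_txn=True, pending={}
Op 2: UPDATE b=21 (pending; pending now {b=21})
Op 3: COMMIT: merged ['b'] into committed; committed now {b=21, c=9, d=12}
Op 4: BEGIN: in_txn=True, pending={}
Op 5: UPDATE c=25 (pending; pending now {c=25})
Op 6: ROLLBACK: discarded pending ['c']; in_txn=False
Op 7: BEGIN: in_txn=True, pending={}
Op 8: UPDATE b=25 (pending; pending now {b=25})
ROLLBACK at op 6 discards: ['c']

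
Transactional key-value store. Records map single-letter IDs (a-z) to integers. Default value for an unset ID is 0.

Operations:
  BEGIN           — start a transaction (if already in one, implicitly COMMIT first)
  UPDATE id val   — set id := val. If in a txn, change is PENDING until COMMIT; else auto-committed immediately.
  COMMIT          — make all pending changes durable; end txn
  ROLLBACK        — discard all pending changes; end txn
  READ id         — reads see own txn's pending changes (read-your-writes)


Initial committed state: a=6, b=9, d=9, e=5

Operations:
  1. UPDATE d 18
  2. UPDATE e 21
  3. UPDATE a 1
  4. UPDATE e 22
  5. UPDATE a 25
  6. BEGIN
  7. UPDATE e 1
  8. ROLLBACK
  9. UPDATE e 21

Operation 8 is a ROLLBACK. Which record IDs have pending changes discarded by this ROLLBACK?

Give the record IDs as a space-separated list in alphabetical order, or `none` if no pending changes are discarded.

Initial committed: {a=6, b=9, d=9, e=5}
Op 1: UPDATE d=18 (auto-commit; committed d=18)
Op 2: UPDATE e=21 (auto-commit; committed e=21)
Op 3: UPDATE a=1 (auto-commit; committed a=1)
Op 4: UPDATE e=22 (auto-commit; committed e=22)
Op 5: UPDATE a=25 (auto-commit; committed a=25)
Op 6: BEGIN: in_txn=True, pending={}
Op 7: UPDATE e=1 (pending; pending now {e=1})
Op 8: ROLLBACK: discarded pending ['e']; in_txn=False
Op 9: UPDATE e=21 (auto-commit; committed e=21)
ROLLBACK at op 8 discards: ['e']

Answer: e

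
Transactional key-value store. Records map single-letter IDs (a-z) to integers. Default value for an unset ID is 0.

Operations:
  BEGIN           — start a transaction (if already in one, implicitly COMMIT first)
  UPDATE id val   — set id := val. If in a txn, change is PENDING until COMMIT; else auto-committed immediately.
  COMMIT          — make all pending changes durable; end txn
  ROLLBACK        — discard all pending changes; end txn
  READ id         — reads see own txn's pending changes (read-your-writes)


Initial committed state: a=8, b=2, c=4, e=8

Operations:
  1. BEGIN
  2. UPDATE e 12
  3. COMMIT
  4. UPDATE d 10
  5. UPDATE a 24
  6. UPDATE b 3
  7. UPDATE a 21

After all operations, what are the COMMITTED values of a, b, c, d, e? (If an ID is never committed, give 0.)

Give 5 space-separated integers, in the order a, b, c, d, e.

Answer: 21 3 4 10 12

Derivation:
Initial committed: {a=8, b=2, c=4, e=8}
Op 1: BEGIN: in_txn=True, pending={}
Op 2: UPDATE e=12 (pending; pending now {e=12})
Op 3: COMMIT: merged ['e'] into committed; committed now {a=8, b=2, c=4, e=12}
Op 4: UPDATE d=10 (auto-commit; committed d=10)
Op 5: UPDATE a=24 (auto-commit; committed a=24)
Op 6: UPDATE b=3 (auto-commit; committed b=3)
Op 7: UPDATE a=21 (auto-commit; committed a=21)
Final committed: {a=21, b=3, c=4, d=10, e=12}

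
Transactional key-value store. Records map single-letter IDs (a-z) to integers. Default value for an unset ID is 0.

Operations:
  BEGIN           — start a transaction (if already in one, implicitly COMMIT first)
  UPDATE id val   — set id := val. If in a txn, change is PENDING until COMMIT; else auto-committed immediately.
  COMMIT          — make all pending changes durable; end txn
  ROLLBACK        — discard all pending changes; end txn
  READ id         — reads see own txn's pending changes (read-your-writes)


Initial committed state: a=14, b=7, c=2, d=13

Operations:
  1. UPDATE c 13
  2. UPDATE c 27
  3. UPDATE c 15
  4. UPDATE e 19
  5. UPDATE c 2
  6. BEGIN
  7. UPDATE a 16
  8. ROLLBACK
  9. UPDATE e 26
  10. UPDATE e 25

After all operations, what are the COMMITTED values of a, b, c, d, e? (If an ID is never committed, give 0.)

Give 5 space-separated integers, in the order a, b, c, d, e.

Initial committed: {a=14, b=7, c=2, d=13}
Op 1: UPDATE c=13 (auto-commit; committed c=13)
Op 2: UPDATE c=27 (auto-commit; committed c=27)
Op 3: UPDATE c=15 (auto-commit; committed c=15)
Op 4: UPDATE e=19 (auto-commit; committed e=19)
Op 5: UPDATE c=2 (auto-commit; committed c=2)
Op 6: BEGIN: in_txn=True, pending={}
Op 7: UPDATE a=16 (pending; pending now {a=16})
Op 8: ROLLBACK: discarded pending ['a']; in_txn=False
Op 9: UPDATE e=26 (auto-commit; committed e=26)
Op 10: UPDATE e=25 (auto-commit; committed e=25)
Final committed: {a=14, b=7, c=2, d=13, e=25}

Answer: 14 7 2 13 25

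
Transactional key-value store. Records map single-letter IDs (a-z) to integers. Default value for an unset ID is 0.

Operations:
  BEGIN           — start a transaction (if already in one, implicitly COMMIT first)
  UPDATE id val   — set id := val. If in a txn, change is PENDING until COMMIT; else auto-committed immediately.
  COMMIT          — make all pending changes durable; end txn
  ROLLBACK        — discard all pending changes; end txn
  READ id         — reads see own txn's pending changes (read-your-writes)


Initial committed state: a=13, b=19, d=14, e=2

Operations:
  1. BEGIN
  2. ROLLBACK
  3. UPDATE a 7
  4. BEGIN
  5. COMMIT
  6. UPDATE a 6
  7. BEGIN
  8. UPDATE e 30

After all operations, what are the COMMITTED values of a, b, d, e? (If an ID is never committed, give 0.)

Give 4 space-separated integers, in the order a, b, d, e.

Initial committed: {a=13, b=19, d=14, e=2}
Op 1: BEGIN: in_txn=True, pending={}
Op 2: ROLLBACK: discarded pending []; in_txn=False
Op 3: UPDATE a=7 (auto-commit; committed a=7)
Op 4: BEGIN: in_txn=True, pending={}
Op 5: COMMIT: merged [] into committed; committed now {a=7, b=19, d=14, e=2}
Op 6: UPDATE a=6 (auto-commit; committed a=6)
Op 7: BEGIN: in_txn=True, pending={}
Op 8: UPDATE e=30 (pending; pending now {e=30})
Final committed: {a=6, b=19, d=14, e=2}

Answer: 6 19 14 2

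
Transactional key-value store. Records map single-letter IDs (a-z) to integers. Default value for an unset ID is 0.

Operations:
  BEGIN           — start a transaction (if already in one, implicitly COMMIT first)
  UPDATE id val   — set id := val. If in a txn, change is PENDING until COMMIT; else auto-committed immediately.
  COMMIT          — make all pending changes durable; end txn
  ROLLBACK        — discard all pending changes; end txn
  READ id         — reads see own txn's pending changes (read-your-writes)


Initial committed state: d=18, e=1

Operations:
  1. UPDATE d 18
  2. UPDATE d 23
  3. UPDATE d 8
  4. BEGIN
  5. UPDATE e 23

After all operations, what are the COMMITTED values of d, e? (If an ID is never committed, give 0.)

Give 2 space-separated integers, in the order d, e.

Initial committed: {d=18, e=1}
Op 1: UPDATE d=18 (auto-commit; committed d=18)
Op 2: UPDATE d=23 (auto-commit; committed d=23)
Op 3: UPDATE d=8 (auto-commit; committed d=8)
Op 4: BEGIN: in_txn=True, pending={}
Op 5: UPDATE e=23 (pending; pending now {e=23})
Final committed: {d=8, e=1}

Answer: 8 1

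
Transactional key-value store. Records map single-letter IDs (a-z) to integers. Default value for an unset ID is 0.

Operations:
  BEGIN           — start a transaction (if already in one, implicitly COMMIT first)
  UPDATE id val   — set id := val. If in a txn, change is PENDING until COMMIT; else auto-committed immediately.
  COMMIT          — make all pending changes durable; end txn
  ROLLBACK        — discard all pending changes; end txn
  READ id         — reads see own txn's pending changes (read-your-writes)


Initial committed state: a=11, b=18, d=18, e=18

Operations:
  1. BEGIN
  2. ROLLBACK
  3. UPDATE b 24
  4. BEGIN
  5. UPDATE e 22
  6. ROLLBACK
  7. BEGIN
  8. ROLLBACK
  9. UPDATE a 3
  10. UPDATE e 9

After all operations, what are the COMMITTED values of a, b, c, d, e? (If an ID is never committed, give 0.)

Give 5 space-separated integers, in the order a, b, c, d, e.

Answer: 3 24 0 18 9

Derivation:
Initial committed: {a=11, b=18, d=18, e=18}
Op 1: BEGIN: in_txn=True, pending={}
Op 2: ROLLBACK: discarded pending []; in_txn=False
Op 3: UPDATE b=24 (auto-commit; committed b=24)
Op 4: BEGIN: in_txn=True, pending={}
Op 5: UPDATE e=22 (pending; pending now {e=22})
Op 6: ROLLBACK: discarded pending ['e']; in_txn=False
Op 7: BEGIN: in_txn=True, pending={}
Op 8: ROLLBACK: discarded pending []; in_txn=False
Op 9: UPDATE a=3 (auto-commit; committed a=3)
Op 10: UPDATE e=9 (auto-commit; committed e=9)
Final committed: {a=3, b=24, d=18, e=9}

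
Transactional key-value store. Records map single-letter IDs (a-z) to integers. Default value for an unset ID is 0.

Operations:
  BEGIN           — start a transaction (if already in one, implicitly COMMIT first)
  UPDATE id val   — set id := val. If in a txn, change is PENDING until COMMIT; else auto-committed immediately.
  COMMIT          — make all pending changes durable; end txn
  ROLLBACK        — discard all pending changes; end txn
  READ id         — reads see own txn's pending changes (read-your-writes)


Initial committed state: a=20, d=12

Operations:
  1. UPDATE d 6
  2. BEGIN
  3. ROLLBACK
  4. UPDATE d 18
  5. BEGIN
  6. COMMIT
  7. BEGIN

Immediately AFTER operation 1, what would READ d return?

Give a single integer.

Answer: 6

Derivation:
Initial committed: {a=20, d=12}
Op 1: UPDATE d=6 (auto-commit; committed d=6)
After op 1: visible(d) = 6 (pending={}, committed={a=20, d=6})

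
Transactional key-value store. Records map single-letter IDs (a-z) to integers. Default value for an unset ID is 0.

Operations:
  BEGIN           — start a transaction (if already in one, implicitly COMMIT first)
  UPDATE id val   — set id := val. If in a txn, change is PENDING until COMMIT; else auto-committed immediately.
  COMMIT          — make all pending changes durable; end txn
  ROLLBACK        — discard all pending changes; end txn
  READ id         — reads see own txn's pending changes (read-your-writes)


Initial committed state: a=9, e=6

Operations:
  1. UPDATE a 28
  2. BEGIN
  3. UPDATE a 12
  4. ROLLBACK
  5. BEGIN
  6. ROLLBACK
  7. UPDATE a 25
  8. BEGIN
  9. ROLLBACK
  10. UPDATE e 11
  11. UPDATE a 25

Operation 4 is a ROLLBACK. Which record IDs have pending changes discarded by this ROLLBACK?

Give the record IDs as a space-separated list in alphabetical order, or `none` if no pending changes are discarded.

Answer: a

Derivation:
Initial committed: {a=9, e=6}
Op 1: UPDATE a=28 (auto-commit; committed a=28)
Op 2: BEGIN: in_txn=True, pending={}
Op 3: UPDATE a=12 (pending; pending now {a=12})
Op 4: ROLLBACK: discarded pending ['a']; in_txn=False
Op 5: BEGIN: in_txn=True, pending={}
Op 6: ROLLBACK: discarded pending []; in_txn=False
Op 7: UPDATE a=25 (auto-commit; committed a=25)
Op 8: BEGIN: in_txn=True, pending={}
Op 9: ROLLBACK: discarded pending []; in_txn=False
Op 10: UPDATE e=11 (auto-commit; committed e=11)
Op 11: UPDATE a=25 (auto-commit; committed a=25)
ROLLBACK at op 4 discards: ['a']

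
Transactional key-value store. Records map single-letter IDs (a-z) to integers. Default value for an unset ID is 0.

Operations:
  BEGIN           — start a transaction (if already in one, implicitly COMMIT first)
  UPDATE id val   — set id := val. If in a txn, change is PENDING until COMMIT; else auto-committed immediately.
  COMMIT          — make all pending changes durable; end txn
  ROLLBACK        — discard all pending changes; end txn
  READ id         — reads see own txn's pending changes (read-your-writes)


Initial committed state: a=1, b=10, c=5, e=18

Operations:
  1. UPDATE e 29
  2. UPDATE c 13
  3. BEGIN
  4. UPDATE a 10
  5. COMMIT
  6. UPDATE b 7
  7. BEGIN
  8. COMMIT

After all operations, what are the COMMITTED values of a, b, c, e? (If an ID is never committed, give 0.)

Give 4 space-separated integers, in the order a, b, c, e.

Initial committed: {a=1, b=10, c=5, e=18}
Op 1: UPDATE e=29 (auto-commit; committed e=29)
Op 2: UPDATE c=13 (auto-commit; committed c=13)
Op 3: BEGIN: in_txn=True, pending={}
Op 4: UPDATE a=10 (pending; pending now {a=10})
Op 5: COMMIT: merged ['a'] into committed; committed now {a=10, b=10, c=13, e=29}
Op 6: UPDATE b=7 (auto-commit; committed b=7)
Op 7: BEGIN: in_txn=True, pending={}
Op 8: COMMIT: merged [] into committed; committed now {a=10, b=7, c=13, e=29}
Final committed: {a=10, b=7, c=13, e=29}

Answer: 10 7 13 29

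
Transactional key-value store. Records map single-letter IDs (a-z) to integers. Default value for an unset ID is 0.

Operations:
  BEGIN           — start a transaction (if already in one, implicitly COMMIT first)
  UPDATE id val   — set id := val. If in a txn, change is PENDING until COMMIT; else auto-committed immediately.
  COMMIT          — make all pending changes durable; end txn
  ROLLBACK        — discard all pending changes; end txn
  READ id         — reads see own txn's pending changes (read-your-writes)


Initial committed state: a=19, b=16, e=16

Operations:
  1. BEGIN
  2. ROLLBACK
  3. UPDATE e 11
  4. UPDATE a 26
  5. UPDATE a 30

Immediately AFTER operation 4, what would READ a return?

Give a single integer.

Answer: 26

Derivation:
Initial committed: {a=19, b=16, e=16}
Op 1: BEGIN: in_txn=True, pending={}
Op 2: ROLLBACK: discarded pending []; in_txn=False
Op 3: UPDATE e=11 (auto-commit; committed e=11)
Op 4: UPDATE a=26 (auto-commit; committed a=26)
After op 4: visible(a) = 26 (pending={}, committed={a=26, b=16, e=11})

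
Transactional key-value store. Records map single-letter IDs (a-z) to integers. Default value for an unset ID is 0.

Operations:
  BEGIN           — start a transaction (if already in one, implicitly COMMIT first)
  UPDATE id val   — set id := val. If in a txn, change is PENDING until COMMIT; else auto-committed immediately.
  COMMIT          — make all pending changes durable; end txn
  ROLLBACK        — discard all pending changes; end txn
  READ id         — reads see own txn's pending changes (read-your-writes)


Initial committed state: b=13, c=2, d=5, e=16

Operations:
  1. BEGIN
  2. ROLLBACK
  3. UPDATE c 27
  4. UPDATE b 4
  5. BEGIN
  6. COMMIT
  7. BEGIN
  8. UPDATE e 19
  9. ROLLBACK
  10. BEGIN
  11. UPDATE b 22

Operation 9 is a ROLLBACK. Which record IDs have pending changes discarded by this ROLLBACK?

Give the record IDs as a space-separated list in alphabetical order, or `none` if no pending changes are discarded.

Initial committed: {b=13, c=2, d=5, e=16}
Op 1: BEGIN: in_txn=True, pending={}
Op 2: ROLLBACK: discarded pending []; in_txn=False
Op 3: UPDATE c=27 (auto-commit; committed c=27)
Op 4: UPDATE b=4 (auto-commit; committed b=4)
Op 5: BEGIN: in_txn=True, pending={}
Op 6: COMMIT: merged [] into committed; committed now {b=4, c=27, d=5, e=16}
Op 7: BEGIN: in_txn=True, pending={}
Op 8: UPDATE e=19 (pending; pending now {e=19})
Op 9: ROLLBACK: discarded pending ['e']; in_txn=False
Op 10: BEGIN: in_txn=True, pending={}
Op 11: UPDATE b=22 (pending; pending now {b=22})
ROLLBACK at op 9 discards: ['e']

Answer: e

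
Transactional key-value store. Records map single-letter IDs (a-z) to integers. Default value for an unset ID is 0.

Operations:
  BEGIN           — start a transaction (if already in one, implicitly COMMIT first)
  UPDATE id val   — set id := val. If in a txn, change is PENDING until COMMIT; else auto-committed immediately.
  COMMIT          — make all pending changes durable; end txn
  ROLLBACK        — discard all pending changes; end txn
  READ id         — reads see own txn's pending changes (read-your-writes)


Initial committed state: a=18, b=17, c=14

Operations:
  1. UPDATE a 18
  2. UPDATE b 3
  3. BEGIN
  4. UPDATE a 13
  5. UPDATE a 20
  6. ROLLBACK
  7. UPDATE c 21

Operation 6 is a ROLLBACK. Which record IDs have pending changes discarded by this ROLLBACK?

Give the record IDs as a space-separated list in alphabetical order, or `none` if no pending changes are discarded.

Initial committed: {a=18, b=17, c=14}
Op 1: UPDATE a=18 (auto-commit; committed a=18)
Op 2: UPDATE b=3 (auto-commit; committed b=3)
Op 3: BEGIN: in_txn=True, pending={}
Op 4: UPDATE a=13 (pending; pending now {a=13})
Op 5: UPDATE a=20 (pending; pending now {a=20})
Op 6: ROLLBACK: discarded pending ['a']; in_txn=False
Op 7: UPDATE c=21 (auto-commit; committed c=21)
ROLLBACK at op 6 discards: ['a']

Answer: a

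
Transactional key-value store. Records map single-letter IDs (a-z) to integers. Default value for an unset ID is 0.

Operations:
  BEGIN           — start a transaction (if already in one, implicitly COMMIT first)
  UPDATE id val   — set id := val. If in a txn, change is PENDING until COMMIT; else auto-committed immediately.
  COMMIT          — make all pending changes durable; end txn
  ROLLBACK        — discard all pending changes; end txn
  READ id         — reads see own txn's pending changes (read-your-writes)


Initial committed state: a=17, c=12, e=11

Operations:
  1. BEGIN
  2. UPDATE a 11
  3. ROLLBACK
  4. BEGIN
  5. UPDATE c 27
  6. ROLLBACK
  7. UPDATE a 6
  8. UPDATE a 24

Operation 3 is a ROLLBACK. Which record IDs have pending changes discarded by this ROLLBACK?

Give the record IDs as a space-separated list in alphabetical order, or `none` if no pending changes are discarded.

Initial committed: {a=17, c=12, e=11}
Op 1: BEGIN: in_txn=True, pending={}
Op 2: UPDATE a=11 (pending; pending now {a=11})
Op 3: ROLLBACK: discarded pending ['a']; in_txn=False
Op 4: BEGIN: in_txn=True, pending={}
Op 5: UPDATE c=27 (pending; pending now {c=27})
Op 6: ROLLBACK: discarded pending ['c']; in_txn=False
Op 7: UPDATE a=6 (auto-commit; committed a=6)
Op 8: UPDATE a=24 (auto-commit; committed a=24)
ROLLBACK at op 3 discards: ['a']

Answer: a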